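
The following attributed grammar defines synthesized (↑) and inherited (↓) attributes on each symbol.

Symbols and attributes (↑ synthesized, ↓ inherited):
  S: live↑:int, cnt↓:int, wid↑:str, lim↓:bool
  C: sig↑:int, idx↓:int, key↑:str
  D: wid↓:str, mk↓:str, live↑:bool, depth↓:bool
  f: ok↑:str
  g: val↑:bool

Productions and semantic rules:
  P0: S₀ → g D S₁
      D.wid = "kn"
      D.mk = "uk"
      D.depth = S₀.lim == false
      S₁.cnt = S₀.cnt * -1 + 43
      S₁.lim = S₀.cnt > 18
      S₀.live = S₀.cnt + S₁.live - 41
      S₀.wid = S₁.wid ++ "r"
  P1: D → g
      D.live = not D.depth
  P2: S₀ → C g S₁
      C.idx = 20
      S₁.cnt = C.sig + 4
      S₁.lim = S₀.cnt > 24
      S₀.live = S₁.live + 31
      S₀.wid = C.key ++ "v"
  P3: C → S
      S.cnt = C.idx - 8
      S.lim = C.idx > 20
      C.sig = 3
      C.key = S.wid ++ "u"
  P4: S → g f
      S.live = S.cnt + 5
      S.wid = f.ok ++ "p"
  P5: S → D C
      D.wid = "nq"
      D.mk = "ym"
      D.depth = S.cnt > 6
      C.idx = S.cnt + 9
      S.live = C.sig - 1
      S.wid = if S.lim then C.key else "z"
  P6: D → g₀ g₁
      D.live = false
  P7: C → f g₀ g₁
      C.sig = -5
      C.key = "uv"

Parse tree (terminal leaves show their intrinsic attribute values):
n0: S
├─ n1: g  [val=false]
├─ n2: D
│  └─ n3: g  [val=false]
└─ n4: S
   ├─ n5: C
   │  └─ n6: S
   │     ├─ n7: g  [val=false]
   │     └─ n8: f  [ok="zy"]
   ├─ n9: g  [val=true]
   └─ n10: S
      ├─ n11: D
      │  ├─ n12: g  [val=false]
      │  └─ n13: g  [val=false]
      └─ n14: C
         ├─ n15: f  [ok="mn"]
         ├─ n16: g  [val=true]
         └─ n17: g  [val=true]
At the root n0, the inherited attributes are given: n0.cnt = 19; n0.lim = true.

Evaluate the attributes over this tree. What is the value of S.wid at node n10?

"z"

1. n0.cnt = 19  [given at root]
2. n0.lim = true  [given at root]
3. n1.val = false  [terminal]
4. n2.wid = "kn"  ["kn"]
5. n2.mk = "uk"  ["uk"]
6. n2.depth = false  [S₀.lim == false]
7. n3.val = false  [terminal]
8. n2.live = true  [not D.depth]
9. n4.cnt = 24  [S₀.cnt * -1 + 43]
10. n4.lim = true  [S₀.cnt > 18]
11. n5.idx = 20  [20]
12. n6.cnt = 12  [C.idx - 8]
13. n6.lim = false  [C.idx > 20]
14. n7.val = false  [terminal]
15. n8.ok = "zy"  [terminal]
16. n6.live = 17  [S.cnt + 5]
17. n6.wid = "zyp"  [f.ok ++ "p"]
18. n5.sig = 3  [3]
19. n5.key = "zypu"  [S.wid ++ "u"]
20. n9.val = true  [terminal]
21. n10.cnt = 7  [C.sig + 4]
22. n10.lim = false  [S₀.cnt > 24]
23. n11.wid = "nq"  ["nq"]
24. n11.mk = "ym"  ["ym"]
25. n11.depth = true  [S.cnt > 6]
26. n12.val = false  [terminal]
27. n13.val = false  [terminal]
28. n11.live = false  [false]
29. n14.idx = 16  [S.cnt + 9]
30. n15.ok = "mn"  [terminal]
31. n16.val = true  [terminal]
32. n17.val = true  [terminal]
33. n14.sig = -5  [-5]
34. n14.key = "uv"  ["uv"]
35. n10.live = -6  [C.sig - 1]
36. n10.wid = "z"  [if S.lim then C.key else "z"]
37. n4.live = 25  [S₁.live + 31]
38. n4.wid = "zypuv"  [C.key ++ "v"]
39. n0.live = 3  [S₀.cnt + S₁.live - 41]
40. n0.wid = "zypuvr"  [S₁.wid ++ "r"]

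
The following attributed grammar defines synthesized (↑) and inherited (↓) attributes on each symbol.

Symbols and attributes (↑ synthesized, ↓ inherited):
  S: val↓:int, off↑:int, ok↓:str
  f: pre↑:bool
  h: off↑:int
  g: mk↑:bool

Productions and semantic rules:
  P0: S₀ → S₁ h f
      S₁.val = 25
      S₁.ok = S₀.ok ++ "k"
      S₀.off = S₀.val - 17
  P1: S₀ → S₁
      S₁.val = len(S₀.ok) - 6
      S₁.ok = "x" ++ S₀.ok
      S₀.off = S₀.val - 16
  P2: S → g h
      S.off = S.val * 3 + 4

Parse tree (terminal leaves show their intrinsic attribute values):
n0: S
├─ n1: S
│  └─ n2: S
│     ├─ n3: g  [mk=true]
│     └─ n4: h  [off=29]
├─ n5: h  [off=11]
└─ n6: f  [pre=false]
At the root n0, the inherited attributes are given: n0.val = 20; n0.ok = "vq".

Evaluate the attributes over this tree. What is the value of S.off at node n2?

1. n0.val = 20  [given at root]
2. n0.ok = "vq"  [given at root]
3. n1.val = 25  [25]
4. n1.ok = "vqk"  [S₀.ok ++ "k"]
5. n2.val = -3  [len(S₀.ok) - 6]
6. n2.ok = "xvqk"  ["x" ++ S₀.ok]
7. n3.mk = true  [terminal]
8. n4.off = 29  [terminal]
9. n2.off = -5  [S.val * 3 + 4]
10. n1.off = 9  [S₀.val - 16]
11. n5.off = 11  [terminal]
12. n6.pre = false  [terminal]
13. n0.off = 3  [S₀.val - 17]

-5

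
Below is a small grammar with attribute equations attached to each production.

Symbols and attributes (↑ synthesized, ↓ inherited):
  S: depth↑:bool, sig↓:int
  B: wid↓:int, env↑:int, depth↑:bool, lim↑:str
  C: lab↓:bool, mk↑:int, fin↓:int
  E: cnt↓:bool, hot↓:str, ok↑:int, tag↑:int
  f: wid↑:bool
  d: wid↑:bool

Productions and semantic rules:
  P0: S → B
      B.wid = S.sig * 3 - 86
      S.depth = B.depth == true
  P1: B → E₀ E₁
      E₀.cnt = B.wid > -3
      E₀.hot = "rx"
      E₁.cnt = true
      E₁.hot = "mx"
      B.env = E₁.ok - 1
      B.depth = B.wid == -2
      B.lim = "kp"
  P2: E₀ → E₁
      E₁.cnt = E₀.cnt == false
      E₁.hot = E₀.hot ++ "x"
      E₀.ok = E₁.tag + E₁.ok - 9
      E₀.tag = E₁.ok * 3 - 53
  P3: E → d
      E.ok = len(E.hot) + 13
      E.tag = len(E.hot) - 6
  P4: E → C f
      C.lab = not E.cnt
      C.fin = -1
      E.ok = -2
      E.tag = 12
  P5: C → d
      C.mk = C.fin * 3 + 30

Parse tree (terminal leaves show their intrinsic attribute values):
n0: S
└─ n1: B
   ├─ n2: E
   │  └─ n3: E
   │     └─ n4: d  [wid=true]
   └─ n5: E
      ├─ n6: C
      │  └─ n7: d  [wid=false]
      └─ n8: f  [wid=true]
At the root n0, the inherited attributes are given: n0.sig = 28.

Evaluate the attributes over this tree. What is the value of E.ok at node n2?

4

1. n0.sig = 28  [given at root]
2. n1.wid = -2  [S.sig * 3 - 86]
3. n2.cnt = true  [B.wid > -3]
4. n2.hot = "rx"  ["rx"]
5. n3.cnt = false  [E₀.cnt == false]
6. n3.hot = "rxx"  [E₀.hot ++ "x"]
7. n4.wid = true  [terminal]
8. n3.ok = 16  [len(E.hot) + 13]
9. n3.tag = -3  [len(E.hot) - 6]
10. n2.ok = 4  [E₁.tag + E₁.ok - 9]
11. n2.tag = -5  [E₁.ok * 3 - 53]
12. n5.cnt = true  [true]
13. n5.hot = "mx"  ["mx"]
14. n6.lab = false  [not E.cnt]
15. n6.fin = -1  [-1]
16. n7.wid = false  [terminal]
17. n6.mk = 27  [C.fin * 3 + 30]
18. n8.wid = true  [terminal]
19. n5.ok = -2  [-2]
20. n5.tag = 12  [12]
21. n1.env = -3  [E₁.ok - 1]
22. n1.depth = true  [B.wid == -2]
23. n1.lim = "kp"  ["kp"]
24. n0.depth = true  [B.depth == true]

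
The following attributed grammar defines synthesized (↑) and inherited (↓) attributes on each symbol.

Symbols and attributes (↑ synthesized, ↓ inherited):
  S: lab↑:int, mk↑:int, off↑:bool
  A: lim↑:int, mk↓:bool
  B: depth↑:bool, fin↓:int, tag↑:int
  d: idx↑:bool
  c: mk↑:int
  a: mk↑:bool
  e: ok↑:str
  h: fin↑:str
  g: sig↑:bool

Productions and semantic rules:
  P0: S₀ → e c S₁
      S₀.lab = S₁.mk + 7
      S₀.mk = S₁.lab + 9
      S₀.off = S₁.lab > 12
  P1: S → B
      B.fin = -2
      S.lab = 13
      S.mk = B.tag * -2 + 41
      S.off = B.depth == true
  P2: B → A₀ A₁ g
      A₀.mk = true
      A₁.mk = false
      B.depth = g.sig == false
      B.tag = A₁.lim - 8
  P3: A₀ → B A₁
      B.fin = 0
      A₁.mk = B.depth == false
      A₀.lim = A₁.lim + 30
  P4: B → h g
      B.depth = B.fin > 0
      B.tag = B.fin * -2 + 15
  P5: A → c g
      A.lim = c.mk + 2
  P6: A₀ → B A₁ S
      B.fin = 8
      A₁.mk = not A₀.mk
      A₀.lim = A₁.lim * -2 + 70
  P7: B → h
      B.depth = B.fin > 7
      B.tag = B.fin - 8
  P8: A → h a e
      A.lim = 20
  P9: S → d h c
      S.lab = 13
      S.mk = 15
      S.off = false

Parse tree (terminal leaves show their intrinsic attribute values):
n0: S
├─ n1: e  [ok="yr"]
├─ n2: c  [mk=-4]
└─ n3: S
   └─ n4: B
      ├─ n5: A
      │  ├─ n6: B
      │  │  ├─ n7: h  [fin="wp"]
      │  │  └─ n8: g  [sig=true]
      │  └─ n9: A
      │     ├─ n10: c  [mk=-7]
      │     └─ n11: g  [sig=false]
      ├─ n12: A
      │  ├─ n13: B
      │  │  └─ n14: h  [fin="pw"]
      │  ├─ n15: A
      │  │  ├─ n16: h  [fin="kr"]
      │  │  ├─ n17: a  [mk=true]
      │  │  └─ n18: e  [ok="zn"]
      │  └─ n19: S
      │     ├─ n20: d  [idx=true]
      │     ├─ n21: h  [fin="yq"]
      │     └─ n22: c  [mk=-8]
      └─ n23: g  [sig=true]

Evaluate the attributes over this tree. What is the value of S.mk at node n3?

-3

1. n1.ok = "yr"  [terminal]
2. n2.mk = -4  [terminal]
3. n4.fin = -2  [-2]
4. n5.mk = true  [true]
5. n6.fin = 0  [0]
6. n7.fin = "wp"  [terminal]
7. n8.sig = true  [terminal]
8. n6.depth = false  [B.fin > 0]
9. n6.tag = 15  [B.fin * -2 + 15]
10. n9.mk = true  [B.depth == false]
11. n10.mk = -7  [terminal]
12. n11.sig = false  [terminal]
13. n9.lim = -5  [c.mk + 2]
14. n5.lim = 25  [A₁.lim + 30]
15. n12.mk = false  [false]
16. n13.fin = 8  [8]
17. n14.fin = "pw"  [terminal]
18. n13.depth = true  [B.fin > 7]
19. n13.tag = 0  [B.fin - 8]
20. n15.mk = true  [not A₀.mk]
21. n16.fin = "kr"  [terminal]
22. n17.mk = true  [terminal]
23. n18.ok = "zn"  [terminal]
24. n15.lim = 20  [20]
25. n20.idx = true  [terminal]
26. n21.fin = "yq"  [terminal]
27. n22.mk = -8  [terminal]
28. n19.lab = 13  [13]
29. n19.mk = 15  [15]
30. n19.off = false  [false]
31. n12.lim = 30  [A₁.lim * -2 + 70]
32. n23.sig = true  [terminal]
33. n4.depth = false  [g.sig == false]
34. n4.tag = 22  [A₁.lim - 8]
35. n3.lab = 13  [13]
36. n3.mk = -3  [B.tag * -2 + 41]
37. n3.off = false  [B.depth == true]
38. n0.lab = 4  [S₁.mk + 7]
39. n0.mk = 22  [S₁.lab + 9]
40. n0.off = true  [S₁.lab > 12]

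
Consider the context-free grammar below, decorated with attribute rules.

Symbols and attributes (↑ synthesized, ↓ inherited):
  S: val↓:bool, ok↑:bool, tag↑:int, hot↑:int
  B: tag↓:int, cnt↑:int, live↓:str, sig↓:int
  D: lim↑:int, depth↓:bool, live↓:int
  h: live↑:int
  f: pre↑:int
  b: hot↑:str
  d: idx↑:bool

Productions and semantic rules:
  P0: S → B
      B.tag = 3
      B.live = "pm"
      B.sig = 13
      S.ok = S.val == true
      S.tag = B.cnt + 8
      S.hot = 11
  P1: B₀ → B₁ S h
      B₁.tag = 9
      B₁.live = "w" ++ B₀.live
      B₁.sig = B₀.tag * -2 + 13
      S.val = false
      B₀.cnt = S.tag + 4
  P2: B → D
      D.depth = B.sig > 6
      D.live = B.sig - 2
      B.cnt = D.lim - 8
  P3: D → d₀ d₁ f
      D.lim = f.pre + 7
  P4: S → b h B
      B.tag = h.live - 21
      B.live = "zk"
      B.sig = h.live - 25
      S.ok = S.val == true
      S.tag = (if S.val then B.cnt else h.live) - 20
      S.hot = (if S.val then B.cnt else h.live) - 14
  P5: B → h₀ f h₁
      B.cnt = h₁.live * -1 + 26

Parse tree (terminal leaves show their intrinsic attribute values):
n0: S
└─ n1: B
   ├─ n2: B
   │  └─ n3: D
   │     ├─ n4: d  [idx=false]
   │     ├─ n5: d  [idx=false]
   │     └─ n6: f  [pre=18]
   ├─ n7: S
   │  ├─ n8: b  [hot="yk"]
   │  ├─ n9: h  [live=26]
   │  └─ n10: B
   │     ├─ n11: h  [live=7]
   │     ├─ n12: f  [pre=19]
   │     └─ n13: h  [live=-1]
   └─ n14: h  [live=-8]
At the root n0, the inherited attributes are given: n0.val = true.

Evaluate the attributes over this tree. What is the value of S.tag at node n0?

1. n0.val = true  [given at root]
2. n1.tag = 3  [3]
3. n1.live = "pm"  ["pm"]
4. n1.sig = 13  [13]
5. n2.tag = 9  [9]
6. n2.live = "wpm"  ["w" ++ B₀.live]
7. n2.sig = 7  [B₀.tag * -2 + 13]
8. n3.depth = true  [B.sig > 6]
9. n3.live = 5  [B.sig - 2]
10. n4.idx = false  [terminal]
11. n5.idx = false  [terminal]
12. n6.pre = 18  [terminal]
13. n3.lim = 25  [f.pre + 7]
14. n2.cnt = 17  [D.lim - 8]
15. n7.val = false  [false]
16. n8.hot = "yk"  [terminal]
17. n9.live = 26  [terminal]
18. n10.tag = 5  [h.live - 21]
19. n10.live = "zk"  ["zk"]
20. n10.sig = 1  [h.live - 25]
21. n11.live = 7  [terminal]
22. n12.pre = 19  [terminal]
23. n13.live = -1  [terminal]
24. n10.cnt = 27  [h₁.live * -1 + 26]
25. n7.ok = false  [S.val == true]
26. n7.tag = 6  [(if S.val then B.cnt else h.live) - 20]
27. n7.hot = 12  [(if S.val then B.cnt else h.live) - 14]
28. n14.live = -8  [terminal]
29. n1.cnt = 10  [S.tag + 4]
30. n0.ok = true  [S.val == true]
31. n0.tag = 18  [B.cnt + 8]
32. n0.hot = 11  [11]

18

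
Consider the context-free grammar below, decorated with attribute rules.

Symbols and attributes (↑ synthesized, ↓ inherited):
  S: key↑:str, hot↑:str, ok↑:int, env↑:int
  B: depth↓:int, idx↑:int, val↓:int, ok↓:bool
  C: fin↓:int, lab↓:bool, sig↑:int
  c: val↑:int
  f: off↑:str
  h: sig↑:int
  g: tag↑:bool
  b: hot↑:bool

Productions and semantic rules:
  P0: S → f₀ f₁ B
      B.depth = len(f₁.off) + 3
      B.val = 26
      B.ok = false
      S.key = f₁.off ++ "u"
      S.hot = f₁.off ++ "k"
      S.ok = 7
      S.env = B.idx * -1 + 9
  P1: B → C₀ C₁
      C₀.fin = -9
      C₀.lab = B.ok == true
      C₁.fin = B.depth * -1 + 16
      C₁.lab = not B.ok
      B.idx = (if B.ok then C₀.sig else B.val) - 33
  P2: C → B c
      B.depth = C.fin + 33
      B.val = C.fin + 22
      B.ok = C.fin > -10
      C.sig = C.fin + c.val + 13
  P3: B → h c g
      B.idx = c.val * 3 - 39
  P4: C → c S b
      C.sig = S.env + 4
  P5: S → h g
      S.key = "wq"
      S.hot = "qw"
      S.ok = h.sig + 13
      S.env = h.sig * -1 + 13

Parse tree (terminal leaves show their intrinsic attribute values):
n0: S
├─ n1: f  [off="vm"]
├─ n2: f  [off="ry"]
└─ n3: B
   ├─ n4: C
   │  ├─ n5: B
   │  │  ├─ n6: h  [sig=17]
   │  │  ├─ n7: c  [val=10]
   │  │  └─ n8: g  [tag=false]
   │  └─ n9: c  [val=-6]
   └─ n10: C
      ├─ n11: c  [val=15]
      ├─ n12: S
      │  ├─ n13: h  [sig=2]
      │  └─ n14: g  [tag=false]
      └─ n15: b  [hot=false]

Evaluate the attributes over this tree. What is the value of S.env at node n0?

16

1. n1.off = "vm"  [terminal]
2. n2.off = "ry"  [terminal]
3. n3.depth = 5  [len(f₁.off) + 3]
4. n3.val = 26  [26]
5. n3.ok = false  [false]
6. n4.fin = -9  [-9]
7. n4.lab = false  [B.ok == true]
8. n5.depth = 24  [C.fin + 33]
9. n5.val = 13  [C.fin + 22]
10. n5.ok = true  [C.fin > -10]
11. n6.sig = 17  [terminal]
12. n7.val = 10  [terminal]
13. n8.tag = false  [terminal]
14. n5.idx = -9  [c.val * 3 - 39]
15. n9.val = -6  [terminal]
16. n4.sig = -2  [C.fin + c.val + 13]
17. n10.fin = 11  [B.depth * -1 + 16]
18. n10.lab = true  [not B.ok]
19. n11.val = 15  [terminal]
20. n13.sig = 2  [terminal]
21. n14.tag = false  [terminal]
22. n12.key = "wq"  ["wq"]
23. n12.hot = "qw"  ["qw"]
24. n12.ok = 15  [h.sig + 13]
25. n12.env = 11  [h.sig * -1 + 13]
26. n15.hot = false  [terminal]
27. n10.sig = 15  [S.env + 4]
28. n3.idx = -7  [(if B.ok then C₀.sig else B.val) - 33]
29. n0.key = "ryu"  [f₁.off ++ "u"]
30. n0.hot = "ryk"  [f₁.off ++ "k"]
31. n0.ok = 7  [7]
32. n0.env = 16  [B.idx * -1 + 9]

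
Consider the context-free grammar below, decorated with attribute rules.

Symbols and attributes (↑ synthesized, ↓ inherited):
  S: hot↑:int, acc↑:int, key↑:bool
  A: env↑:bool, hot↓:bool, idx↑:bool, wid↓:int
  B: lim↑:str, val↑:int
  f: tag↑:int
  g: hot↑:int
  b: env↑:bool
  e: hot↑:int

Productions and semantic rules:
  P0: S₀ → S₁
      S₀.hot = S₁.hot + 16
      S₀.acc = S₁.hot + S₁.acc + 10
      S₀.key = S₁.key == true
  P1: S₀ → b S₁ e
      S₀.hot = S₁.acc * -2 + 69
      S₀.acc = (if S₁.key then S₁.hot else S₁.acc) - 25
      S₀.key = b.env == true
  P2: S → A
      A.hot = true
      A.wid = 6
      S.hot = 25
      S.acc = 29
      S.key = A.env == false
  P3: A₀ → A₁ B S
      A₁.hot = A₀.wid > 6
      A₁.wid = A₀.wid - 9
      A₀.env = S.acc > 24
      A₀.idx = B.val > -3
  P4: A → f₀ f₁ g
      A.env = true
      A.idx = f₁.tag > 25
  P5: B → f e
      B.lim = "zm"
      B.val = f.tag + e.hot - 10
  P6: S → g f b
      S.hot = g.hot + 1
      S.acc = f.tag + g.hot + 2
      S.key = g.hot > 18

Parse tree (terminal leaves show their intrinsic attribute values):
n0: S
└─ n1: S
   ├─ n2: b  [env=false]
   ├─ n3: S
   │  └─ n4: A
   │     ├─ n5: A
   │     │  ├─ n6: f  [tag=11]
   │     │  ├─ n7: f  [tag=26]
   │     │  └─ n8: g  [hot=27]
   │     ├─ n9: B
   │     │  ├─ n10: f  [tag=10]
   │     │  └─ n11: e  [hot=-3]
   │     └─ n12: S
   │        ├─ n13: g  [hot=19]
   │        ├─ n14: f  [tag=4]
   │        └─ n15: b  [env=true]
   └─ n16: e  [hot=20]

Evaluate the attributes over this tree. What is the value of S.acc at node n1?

4

1. n2.env = false  [terminal]
2. n4.hot = true  [true]
3. n4.wid = 6  [6]
4. n5.hot = false  [A₀.wid > 6]
5. n5.wid = -3  [A₀.wid - 9]
6. n6.tag = 11  [terminal]
7. n7.tag = 26  [terminal]
8. n8.hot = 27  [terminal]
9. n5.env = true  [true]
10. n5.idx = true  [f₁.tag > 25]
11. n10.tag = 10  [terminal]
12. n11.hot = -3  [terminal]
13. n9.lim = "zm"  ["zm"]
14. n9.val = -3  [f.tag + e.hot - 10]
15. n13.hot = 19  [terminal]
16. n14.tag = 4  [terminal]
17. n15.env = true  [terminal]
18. n12.hot = 20  [g.hot + 1]
19. n12.acc = 25  [f.tag + g.hot + 2]
20. n12.key = true  [g.hot > 18]
21. n4.env = true  [S.acc > 24]
22. n4.idx = false  [B.val > -3]
23. n3.hot = 25  [25]
24. n3.acc = 29  [29]
25. n3.key = false  [A.env == false]
26. n16.hot = 20  [terminal]
27. n1.hot = 11  [S₁.acc * -2 + 69]
28. n1.acc = 4  [(if S₁.key then S₁.hot else S₁.acc) - 25]
29. n1.key = false  [b.env == true]
30. n0.hot = 27  [S₁.hot + 16]
31. n0.acc = 25  [S₁.hot + S₁.acc + 10]
32. n0.key = false  [S₁.key == true]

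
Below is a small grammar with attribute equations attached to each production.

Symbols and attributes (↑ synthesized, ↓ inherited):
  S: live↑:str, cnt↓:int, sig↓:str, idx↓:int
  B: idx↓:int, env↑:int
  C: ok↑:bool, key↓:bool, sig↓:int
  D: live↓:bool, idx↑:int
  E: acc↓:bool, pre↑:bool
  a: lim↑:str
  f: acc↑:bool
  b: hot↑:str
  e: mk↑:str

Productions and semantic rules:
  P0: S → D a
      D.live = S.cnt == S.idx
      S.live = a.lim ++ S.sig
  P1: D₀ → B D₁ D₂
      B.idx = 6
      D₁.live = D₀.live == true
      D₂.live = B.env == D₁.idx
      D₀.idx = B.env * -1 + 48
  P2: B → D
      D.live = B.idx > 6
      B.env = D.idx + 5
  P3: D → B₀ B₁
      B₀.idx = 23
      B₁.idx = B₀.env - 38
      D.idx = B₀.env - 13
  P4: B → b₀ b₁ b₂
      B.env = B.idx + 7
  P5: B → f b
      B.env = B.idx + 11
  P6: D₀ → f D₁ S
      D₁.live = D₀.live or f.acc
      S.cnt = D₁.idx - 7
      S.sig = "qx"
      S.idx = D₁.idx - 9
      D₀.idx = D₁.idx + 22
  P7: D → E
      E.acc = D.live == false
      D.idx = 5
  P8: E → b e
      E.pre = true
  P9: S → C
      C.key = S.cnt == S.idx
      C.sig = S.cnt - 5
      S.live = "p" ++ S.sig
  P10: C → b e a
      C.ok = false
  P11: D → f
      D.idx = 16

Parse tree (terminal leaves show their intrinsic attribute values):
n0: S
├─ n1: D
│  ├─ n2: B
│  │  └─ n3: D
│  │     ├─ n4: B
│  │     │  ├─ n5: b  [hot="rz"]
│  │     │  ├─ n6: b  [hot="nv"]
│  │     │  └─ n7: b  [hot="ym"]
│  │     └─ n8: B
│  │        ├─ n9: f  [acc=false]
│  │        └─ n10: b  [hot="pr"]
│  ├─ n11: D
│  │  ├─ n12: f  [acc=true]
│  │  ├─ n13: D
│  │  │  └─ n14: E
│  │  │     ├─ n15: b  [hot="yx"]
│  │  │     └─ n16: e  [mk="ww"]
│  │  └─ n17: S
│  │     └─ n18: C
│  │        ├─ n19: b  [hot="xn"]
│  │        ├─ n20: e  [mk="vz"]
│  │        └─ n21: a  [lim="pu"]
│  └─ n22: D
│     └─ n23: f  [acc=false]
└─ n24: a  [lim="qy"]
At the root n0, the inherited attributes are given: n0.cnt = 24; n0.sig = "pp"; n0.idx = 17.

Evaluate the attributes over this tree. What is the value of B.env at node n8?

1. n0.cnt = 24  [given at root]
2. n0.sig = "pp"  [given at root]
3. n0.idx = 17  [given at root]
4. n1.live = false  [S.cnt == S.idx]
5. n2.idx = 6  [6]
6. n3.live = false  [B.idx > 6]
7. n4.idx = 23  [23]
8. n5.hot = "rz"  [terminal]
9. n6.hot = "nv"  [terminal]
10. n7.hot = "ym"  [terminal]
11. n4.env = 30  [B.idx + 7]
12. n8.idx = -8  [B₀.env - 38]
13. n9.acc = false  [terminal]
14. n10.hot = "pr"  [terminal]
15. n8.env = 3  [B.idx + 11]
16. n3.idx = 17  [B₀.env - 13]
17. n2.env = 22  [D.idx + 5]
18. n11.live = false  [D₀.live == true]
19. n12.acc = true  [terminal]
20. n13.live = true  [D₀.live or f.acc]
21. n14.acc = false  [D.live == false]
22. n15.hot = "yx"  [terminal]
23. n16.mk = "ww"  [terminal]
24. n14.pre = true  [true]
25. n13.idx = 5  [5]
26. n17.cnt = -2  [D₁.idx - 7]
27. n17.sig = "qx"  ["qx"]
28. n17.idx = -4  [D₁.idx - 9]
29. n18.key = false  [S.cnt == S.idx]
30. n18.sig = -7  [S.cnt - 5]
31. n19.hot = "xn"  [terminal]
32. n20.mk = "vz"  [terminal]
33. n21.lim = "pu"  [terminal]
34. n18.ok = false  [false]
35. n17.live = "pqx"  ["p" ++ S.sig]
36. n11.idx = 27  [D₁.idx + 22]
37. n22.live = false  [B.env == D₁.idx]
38. n23.acc = false  [terminal]
39. n22.idx = 16  [16]
40. n1.idx = 26  [B.env * -1 + 48]
41. n24.lim = "qy"  [terminal]
42. n0.live = "qypp"  [a.lim ++ S.sig]

3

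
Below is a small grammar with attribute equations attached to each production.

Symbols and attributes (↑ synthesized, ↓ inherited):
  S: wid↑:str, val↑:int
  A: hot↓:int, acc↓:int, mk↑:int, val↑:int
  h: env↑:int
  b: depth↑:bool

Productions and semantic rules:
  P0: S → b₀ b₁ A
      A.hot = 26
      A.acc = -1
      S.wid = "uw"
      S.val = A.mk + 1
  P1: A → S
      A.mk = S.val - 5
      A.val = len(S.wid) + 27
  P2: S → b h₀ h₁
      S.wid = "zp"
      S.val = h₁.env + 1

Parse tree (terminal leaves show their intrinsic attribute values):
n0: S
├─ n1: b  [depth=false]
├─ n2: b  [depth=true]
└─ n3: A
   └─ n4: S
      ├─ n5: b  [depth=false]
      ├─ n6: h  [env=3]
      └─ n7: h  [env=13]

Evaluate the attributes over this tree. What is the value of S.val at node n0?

10

1. n1.depth = false  [terminal]
2. n2.depth = true  [terminal]
3. n3.hot = 26  [26]
4. n3.acc = -1  [-1]
5. n5.depth = false  [terminal]
6. n6.env = 3  [terminal]
7. n7.env = 13  [terminal]
8. n4.wid = "zp"  ["zp"]
9. n4.val = 14  [h₁.env + 1]
10. n3.mk = 9  [S.val - 5]
11. n3.val = 29  [len(S.wid) + 27]
12. n0.wid = "uw"  ["uw"]
13. n0.val = 10  [A.mk + 1]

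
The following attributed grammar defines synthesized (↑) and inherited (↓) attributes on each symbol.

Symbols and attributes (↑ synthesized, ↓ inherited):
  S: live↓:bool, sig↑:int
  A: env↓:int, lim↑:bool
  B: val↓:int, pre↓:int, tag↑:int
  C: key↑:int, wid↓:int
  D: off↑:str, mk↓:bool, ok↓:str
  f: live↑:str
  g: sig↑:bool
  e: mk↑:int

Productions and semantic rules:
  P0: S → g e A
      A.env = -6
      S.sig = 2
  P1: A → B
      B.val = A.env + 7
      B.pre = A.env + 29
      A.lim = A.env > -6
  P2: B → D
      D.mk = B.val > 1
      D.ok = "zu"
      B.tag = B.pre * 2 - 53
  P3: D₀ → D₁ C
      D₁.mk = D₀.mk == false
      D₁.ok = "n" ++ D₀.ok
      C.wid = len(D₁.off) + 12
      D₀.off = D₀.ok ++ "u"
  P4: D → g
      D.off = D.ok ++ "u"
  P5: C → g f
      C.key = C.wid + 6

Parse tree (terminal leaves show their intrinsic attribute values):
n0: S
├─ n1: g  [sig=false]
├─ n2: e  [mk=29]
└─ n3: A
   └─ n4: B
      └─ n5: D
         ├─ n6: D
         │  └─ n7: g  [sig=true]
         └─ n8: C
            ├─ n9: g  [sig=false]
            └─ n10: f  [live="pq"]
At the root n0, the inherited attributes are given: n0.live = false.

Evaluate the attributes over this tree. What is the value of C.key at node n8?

1. n0.live = false  [given at root]
2. n1.sig = false  [terminal]
3. n2.mk = 29  [terminal]
4. n3.env = -6  [-6]
5. n4.val = 1  [A.env + 7]
6. n4.pre = 23  [A.env + 29]
7. n5.mk = false  [B.val > 1]
8. n5.ok = "zu"  ["zu"]
9. n6.mk = true  [D₀.mk == false]
10. n6.ok = "nzu"  ["n" ++ D₀.ok]
11. n7.sig = true  [terminal]
12. n6.off = "nzuu"  [D.ok ++ "u"]
13. n8.wid = 16  [len(D₁.off) + 12]
14. n9.sig = false  [terminal]
15. n10.live = "pq"  [terminal]
16. n8.key = 22  [C.wid + 6]
17. n5.off = "zuu"  [D₀.ok ++ "u"]
18. n4.tag = -7  [B.pre * 2 - 53]
19. n3.lim = false  [A.env > -6]
20. n0.sig = 2  [2]

22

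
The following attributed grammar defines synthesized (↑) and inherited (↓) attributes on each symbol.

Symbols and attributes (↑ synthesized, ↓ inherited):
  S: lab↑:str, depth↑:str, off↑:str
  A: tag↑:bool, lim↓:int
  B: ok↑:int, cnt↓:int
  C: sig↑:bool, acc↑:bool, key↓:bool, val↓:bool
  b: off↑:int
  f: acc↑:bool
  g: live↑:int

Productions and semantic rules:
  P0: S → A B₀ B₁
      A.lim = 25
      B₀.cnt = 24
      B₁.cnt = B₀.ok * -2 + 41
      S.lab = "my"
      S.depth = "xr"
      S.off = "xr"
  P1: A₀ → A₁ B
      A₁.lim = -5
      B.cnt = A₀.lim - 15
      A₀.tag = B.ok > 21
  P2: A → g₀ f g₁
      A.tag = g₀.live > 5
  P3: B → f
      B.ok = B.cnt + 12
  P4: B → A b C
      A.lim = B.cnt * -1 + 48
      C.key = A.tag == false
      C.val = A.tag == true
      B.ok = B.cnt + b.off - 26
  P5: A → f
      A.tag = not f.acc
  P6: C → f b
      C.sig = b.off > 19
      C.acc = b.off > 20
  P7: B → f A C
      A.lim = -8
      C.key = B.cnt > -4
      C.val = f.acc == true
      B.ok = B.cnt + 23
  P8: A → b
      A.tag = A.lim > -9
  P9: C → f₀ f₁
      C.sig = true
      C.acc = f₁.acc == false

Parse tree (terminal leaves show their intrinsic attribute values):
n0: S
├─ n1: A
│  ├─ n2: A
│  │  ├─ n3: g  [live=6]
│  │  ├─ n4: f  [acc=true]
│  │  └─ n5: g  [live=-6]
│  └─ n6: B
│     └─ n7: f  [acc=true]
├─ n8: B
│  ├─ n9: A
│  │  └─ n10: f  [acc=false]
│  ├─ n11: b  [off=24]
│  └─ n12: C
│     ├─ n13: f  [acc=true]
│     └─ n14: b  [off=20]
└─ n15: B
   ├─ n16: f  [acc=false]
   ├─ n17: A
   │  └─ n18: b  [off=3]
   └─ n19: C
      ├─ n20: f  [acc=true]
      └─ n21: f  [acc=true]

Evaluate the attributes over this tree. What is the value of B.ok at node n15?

1. n1.lim = 25  [25]
2. n2.lim = -5  [-5]
3. n3.live = 6  [terminal]
4. n4.acc = true  [terminal]
5. n5.live = -6  [terminal]
6. n2.tag = true  [g₀.live > 5]
7. n6.cnt = 10  [A₀.lim - 15]
8. n7.acc = true  [terminal]
9. n6.ok = 22  [B.cnt + 12]
10. n1.tag = true  [B.ok > 21]
11. n8.cnt = 24  [24]
12. n9.lim = 24  [B.cnt * -1 + 48]
13. n10.acc = false  [terminal]
14. n9.tag = true  [not f.acc]
15. n11.off = 24  [terminal]
16. n12.key = false  [A.tag == false]
17. n12.val = true  [A.tag == true]
18. n13.acc = true  [terminal]
19. n14.off = 20  [terminal]
20. n12.sig = true  [b.off > 19]
21. n12.acc = false  [b.off > 20]
22. n8.ok = 22  [B.cnt + b.off - 26]
23. n15.cnt = -3  [B₀.ok * -2 + 41]
24. n16.acc = false  [terminal]
25. n17.lim = -8  [-8]
26. n18.off = 3  [terminal]
27. n17.tag = true  [A.lim > -9]
28. n19.key = true  [B.cnt > -4]
29. n19.val = false  [f.acc == true]
30. n20.acc = true  [terminal]
31. n21.acc = true  [terminal]
32. n19.sig = true  [true]
33. n19.acc = false  [f₁.acc == false]
34. n15.ok = 20  [B.cnt + 23]
35. n0.lab = "my"  ["my"]
36. n0.depth = "xr"  ["xr"]
37. n0.off = "xr"  ["xr"]

20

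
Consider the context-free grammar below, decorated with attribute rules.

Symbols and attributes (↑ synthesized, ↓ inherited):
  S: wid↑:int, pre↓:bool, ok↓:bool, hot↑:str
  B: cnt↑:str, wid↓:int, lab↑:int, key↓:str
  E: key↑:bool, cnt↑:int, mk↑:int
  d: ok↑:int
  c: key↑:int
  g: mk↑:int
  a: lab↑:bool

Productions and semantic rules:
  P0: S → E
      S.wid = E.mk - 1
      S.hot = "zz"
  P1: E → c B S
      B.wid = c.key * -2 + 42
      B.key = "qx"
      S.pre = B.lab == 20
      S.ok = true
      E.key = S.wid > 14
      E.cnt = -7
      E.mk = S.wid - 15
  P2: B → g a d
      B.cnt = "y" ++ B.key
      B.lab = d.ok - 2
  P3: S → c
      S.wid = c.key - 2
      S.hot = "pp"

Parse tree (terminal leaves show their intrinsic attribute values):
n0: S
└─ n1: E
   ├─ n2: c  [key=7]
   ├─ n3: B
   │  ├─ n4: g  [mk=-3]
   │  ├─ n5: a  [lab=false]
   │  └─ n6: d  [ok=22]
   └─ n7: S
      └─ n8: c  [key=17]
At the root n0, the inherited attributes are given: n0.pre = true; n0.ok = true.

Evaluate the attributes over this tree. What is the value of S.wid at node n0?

1. n0.pre = true  [given at root]
2. n0.ok = true  [given at root]
3. n2.key = 7  [terminal]
4. n3.wid = 28  [c.key * -2 + 42]
5. n3.key = "qx"  ["qx"]
6. n4.mk = -3  [terminal]
7. n5.lab = false  [terminal]
8. n6.ok = 22  [terminal]
9. n3.cnt = "yqx"  ["y" ++ B.key]
10. n3.lab = 20  [d.ok - 2]
11. n7.pre = true  [B.lab == 20]
12. n7.ok = true  [true]
13. n8.key = 17  [terminal]
14. n7.wid = 15  [c.key - 2]
15. n7.hot = "pp"  ["pp"]
16. n1.key = true  [S.wid > 14]
17. n1.cnt = -7  [-7]
18. n1.mk = 0  [S.wid - 15]
19. n0.wid = -1  [E.mk - 1]
20. n0.hot = "zz"  ["zz"]

-1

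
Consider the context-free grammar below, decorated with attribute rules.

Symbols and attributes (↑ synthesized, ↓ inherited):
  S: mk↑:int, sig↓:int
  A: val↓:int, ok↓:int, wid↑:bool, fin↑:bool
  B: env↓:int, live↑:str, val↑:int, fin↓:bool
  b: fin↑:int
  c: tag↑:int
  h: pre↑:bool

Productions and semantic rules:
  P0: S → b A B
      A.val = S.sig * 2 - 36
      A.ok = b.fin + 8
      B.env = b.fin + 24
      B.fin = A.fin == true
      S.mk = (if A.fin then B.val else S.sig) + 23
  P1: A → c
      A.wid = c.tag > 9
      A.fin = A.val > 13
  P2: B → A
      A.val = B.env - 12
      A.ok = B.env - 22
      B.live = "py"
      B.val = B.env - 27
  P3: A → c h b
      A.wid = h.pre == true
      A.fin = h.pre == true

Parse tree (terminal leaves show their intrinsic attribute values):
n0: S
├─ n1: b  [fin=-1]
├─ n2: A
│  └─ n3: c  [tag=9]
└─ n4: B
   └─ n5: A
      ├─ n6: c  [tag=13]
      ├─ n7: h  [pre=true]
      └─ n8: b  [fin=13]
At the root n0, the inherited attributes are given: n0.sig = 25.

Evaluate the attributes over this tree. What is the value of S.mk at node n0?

19

1. n0.sig = 25  [given at root]
2. n1.fin = -1  [terminal]
3. n2.val = 14  [S.sig * 2 - 36]
4. n2.ok = 7  [b.fin + 8]
5. n3.tag = 9  [terminal]
6. n2.wid = false  [c.tag > 9]
7. n2.fin = true  [A.val > 13]
8. n4.env = 23  [b.fin + 24]
9. n4.fin = true  [A.fin == true]
10. n5.val = 11  [B.env - 12]
11. n5.ok = 1  [B.env - 22]
12. n6.tag = 13  [terminal]
13. n7.pre = true  [terminal]
14. n8.fin = 13  [terminal]
15. n5.wid = true  [h.pre == true]
16. n5.fin = true  [h.pre == true]
17. n4.live = "py"  ["py"]
18. n4.val = -4  [B.env - 27]
19. n0.mk = 19  [(if A.fin then B.val else S.sig) + 23]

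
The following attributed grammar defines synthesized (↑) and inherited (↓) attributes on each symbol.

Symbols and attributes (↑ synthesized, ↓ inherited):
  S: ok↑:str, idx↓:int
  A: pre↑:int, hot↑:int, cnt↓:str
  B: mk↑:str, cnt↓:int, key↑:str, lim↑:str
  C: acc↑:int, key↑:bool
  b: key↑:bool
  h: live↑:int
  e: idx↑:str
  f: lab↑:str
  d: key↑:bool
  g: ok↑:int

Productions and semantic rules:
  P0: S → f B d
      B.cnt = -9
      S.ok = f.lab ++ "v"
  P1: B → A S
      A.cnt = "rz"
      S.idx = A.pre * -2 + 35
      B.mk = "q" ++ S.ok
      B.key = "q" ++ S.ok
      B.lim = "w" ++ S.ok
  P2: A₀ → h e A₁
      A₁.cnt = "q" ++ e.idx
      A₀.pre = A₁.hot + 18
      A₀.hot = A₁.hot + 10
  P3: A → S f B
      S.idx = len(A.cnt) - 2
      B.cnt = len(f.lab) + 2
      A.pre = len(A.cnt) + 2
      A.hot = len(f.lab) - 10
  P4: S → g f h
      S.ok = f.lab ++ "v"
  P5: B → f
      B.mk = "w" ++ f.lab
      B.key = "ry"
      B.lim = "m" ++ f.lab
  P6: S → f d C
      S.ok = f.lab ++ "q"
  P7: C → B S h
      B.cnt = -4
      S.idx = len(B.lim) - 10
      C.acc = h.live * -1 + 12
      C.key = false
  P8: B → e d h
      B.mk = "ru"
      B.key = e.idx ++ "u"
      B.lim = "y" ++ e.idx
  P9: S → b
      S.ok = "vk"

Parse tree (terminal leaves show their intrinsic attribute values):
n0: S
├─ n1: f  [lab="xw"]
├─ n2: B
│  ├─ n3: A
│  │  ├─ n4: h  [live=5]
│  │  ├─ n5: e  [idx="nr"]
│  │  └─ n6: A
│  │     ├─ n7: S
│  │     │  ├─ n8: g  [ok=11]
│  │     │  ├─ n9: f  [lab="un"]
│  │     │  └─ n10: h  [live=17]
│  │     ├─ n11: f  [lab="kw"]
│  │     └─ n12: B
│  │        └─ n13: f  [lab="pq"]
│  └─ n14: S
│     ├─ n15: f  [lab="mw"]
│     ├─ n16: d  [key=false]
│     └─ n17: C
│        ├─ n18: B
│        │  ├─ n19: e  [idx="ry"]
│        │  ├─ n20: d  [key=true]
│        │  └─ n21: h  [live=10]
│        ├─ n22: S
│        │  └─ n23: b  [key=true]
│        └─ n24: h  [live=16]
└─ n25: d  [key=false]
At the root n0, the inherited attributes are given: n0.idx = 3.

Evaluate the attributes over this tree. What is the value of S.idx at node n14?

1. n0.idx = 3  [given at root]
2. n1.lab = "xw"  [terminal]
3. n2.cnt = -9  [-9]
4. n3.cnt = "rz"  ["rz"]
5. n4.live = 5  [terminal]
6. n5.idx = "nr"  [terminal]
7. n6.cnt = "qnr"  ["q" ++ e.idx]
8. n7.idx = 1  [len(A.cnt) - 2]
9. n8.ok = 11  [terminal]
10. n9.lab = "un"  [terminal]
11. n10.live = 17  [terminal]
12. n7.ok = "unv"  [f.lab ++ "v"]
13. n11.lab = "kw"  [terminal]
14. n12.cnt = 4  [len(f.lab) + 2]
15. n13.lab = "pq"  [terminal]
16. n12.mk = "wpq"  ["w" ++ f.lab]
17. n12.key = "ry"  ["ry"]
18. n12.lim = "mpq"  ["m" ++ f.lab]
19. n6.pre = 5  [len(A.cnt) + 2]
20. n6.hot = -8  [len(f.lab) - 10]
21. n3.pre = 10  [A₁.hot + 18]
22. n3.hot = 2  [A₁.hot + 10]
23. n14.idx = 15  [A.pre * -2 + 35]
24. n15.lab = "mw"  [terminal]
25. n16.key = false  [terminal]
26. n18.cnt = -4  [-4]
27. n19.idx = "ry"  [terminal]
28. n20.key = true  [terminal]
29. n21.live = 10  [terminal]
30. n18.mk = "ru"  ["ru"]
31. n18.key = "ryu"  [e.idx ++ "u"]
32. n18.lim = "yry"  ["y" ++ e.idx]
33. n22.idx = -7  [len(B.lim) - 10]
34. n23.key = true  [terminal]
35. n22.ok = "vk"  ["vk"]
36. n24.live = 16  [terminal]
37. n17.acc = -4  [h.live * -1 + 12]
38. n17.key = false  [false]
39. n14.ok = "mwq"  [f.lab ++ "q"]
40. n2.mk = "qmwq"  ["q" ++ S.ok]
41. n2.key = "qmwq"  ["q" ++ S.ok]
42. n2.lim = "wmwq"  ["w" ++ S.ok]
43. n25.key = false  [terminal]
44. n0.ok = "xwv"  [f.lab ++ "v"]

15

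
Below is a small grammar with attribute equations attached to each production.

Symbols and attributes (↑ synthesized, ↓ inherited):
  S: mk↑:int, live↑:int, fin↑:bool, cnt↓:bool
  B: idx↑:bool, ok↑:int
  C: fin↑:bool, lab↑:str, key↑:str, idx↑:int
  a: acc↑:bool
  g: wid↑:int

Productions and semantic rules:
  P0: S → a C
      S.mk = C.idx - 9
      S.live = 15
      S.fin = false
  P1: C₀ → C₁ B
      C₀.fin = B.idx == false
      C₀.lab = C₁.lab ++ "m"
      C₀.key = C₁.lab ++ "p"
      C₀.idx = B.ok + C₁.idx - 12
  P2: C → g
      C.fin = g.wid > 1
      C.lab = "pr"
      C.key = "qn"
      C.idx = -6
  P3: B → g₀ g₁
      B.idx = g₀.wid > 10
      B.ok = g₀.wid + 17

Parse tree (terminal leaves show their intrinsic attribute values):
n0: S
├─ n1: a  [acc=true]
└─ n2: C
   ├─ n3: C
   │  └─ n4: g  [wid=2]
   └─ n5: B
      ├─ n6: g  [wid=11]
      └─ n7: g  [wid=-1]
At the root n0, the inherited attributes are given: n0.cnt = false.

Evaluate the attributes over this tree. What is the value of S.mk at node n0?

1. n0.cnt = false  [given at root]
2. n1.acc = true  [terminal]
3. n4.wid = 2  [terminal]
4. n3.fin = true  [g.wid > 1]
5. n3.lab = "pr"  ["pr"]
6. n3.key = "qn"  ["qn"]
7. n3.idx = -6  [-6]
8. n6.wid = 11  [terminal]
9. n7.wid = -1  [terminal]
10. n5.idx = true  [g₀.wid > 10]
11. n5.ok = 28  [g₀.wid + 17]
12. n2.fin = false  [B.idx == false]
13. n2.lab = "prm"  [C₁.lab ++ "m"]
14. n2.key = "prp"  [C₁.lab ++ "p"]
15. n2.idx = 10  [B.ok + C₁.idx - 12]
16. n0.mk = 1  [C.idx - 9]
17. n0.live = 15  [15]
18. n0.fin = false  [false]

1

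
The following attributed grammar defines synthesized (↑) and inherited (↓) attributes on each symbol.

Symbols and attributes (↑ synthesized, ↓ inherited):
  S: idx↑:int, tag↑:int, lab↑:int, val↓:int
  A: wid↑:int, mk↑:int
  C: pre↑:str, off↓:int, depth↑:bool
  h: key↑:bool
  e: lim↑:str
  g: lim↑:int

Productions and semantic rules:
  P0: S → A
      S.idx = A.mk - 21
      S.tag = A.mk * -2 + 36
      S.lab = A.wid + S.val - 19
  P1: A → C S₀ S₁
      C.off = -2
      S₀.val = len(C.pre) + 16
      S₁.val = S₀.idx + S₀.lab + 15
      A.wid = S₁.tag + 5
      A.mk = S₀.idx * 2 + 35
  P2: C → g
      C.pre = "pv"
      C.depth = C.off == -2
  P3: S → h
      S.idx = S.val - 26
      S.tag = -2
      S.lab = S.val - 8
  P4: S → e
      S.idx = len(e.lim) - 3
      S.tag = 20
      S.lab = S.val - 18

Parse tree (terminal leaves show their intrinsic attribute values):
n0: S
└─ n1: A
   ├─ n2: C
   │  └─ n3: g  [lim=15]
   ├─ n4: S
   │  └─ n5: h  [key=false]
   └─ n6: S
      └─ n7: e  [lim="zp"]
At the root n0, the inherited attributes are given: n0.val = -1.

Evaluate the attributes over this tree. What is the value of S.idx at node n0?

-2

1. n0.val = -1  [given at root]
2. n2.off = -2  [-2]
3. n3.lim = 15  [terminal]
4. n2.pre = "pv"  ["pv"]
5. n2.depth = true  [C.off == -2]
6. n4.val = 18  [len(C.pre) + 16]
7. n5.key = false  [terminal]
8. n4.idx = -8  [S.val - 26]
9. n4.tag = -2  [-2]
10. n4.lab = 10  [S.val - 8]
11. n6.val = 17  [S₀.idx + S₀.lab + 15]
12. n7.lim = "zp"  [terminal]
13. n6.idx = -1  [len(e.lim) - 3]
14. n6.tag = 20  [20]
15. n6.lab = -1  [S.val - 18]
16. n1.wid = 25  [S₁.tag + 5]
17. n1.mk = 19  [S₀.idx * 2 + 35]
18. n0.idx = -2  [A.mk - 21]
19. n0.tag = -2  [A.mk * -2 + 36]
20. n0.lab = 5  [A.wid + S.val - 19]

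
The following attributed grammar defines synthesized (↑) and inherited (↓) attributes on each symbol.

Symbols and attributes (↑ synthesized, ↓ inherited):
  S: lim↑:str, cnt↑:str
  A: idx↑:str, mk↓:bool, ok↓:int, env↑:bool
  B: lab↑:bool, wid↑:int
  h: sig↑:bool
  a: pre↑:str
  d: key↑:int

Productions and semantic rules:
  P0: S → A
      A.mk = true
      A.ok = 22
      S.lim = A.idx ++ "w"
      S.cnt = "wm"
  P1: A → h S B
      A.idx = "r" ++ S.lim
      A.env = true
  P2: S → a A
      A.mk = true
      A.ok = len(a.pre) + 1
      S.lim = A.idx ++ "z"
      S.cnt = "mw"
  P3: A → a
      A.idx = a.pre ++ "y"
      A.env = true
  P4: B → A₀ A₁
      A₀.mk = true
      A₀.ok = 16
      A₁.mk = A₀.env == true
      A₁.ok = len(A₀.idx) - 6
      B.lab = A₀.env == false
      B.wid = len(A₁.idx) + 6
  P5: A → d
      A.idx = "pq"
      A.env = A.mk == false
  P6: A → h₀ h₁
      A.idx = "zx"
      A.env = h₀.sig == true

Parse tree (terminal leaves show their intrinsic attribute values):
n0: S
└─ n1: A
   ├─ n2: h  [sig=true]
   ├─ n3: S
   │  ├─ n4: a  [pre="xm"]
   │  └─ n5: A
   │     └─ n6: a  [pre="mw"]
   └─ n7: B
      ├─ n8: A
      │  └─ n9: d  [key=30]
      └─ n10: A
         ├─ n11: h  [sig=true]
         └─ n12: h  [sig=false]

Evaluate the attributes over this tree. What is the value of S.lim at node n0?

"rmwyzw"

1. n1.mk = true  [true]
2. n1.ok = 22  [22]
3. n2.sig = true  [terminal]
4. n4.pre = "xm"  [terminal]
5. n5.mk = true  [true]
6. n5.ok = 3  [len(a.pre) + 1]
7. n6.pre = "mw"  [terminal]
8. n5.idx = "mwy"  [a.pre ++ "y"]
9. n5.env = true  [true]
10. n3.lim = "mwyz"  [A.idx ++ "z"]
11. n3.cnt = "mw"  ["mw"]
12. n8.mk = true  [true]
13. n8.ok = 16  [16]
14. n9.key = 30  [terminal]
15. n8.idx = "pq"  ["pq"]
16. n8.env = false  [A.mk == false]
17. n10.mk = false  [A₀.env == true]
18. n10.ok = -4  [len(A₀.idx) - 6]
19. n11.sig = true  [terminal]
20. n12.sig = false  [terminal]
21. n10.idx = "zx"  ["zx"]
22. n10.env = true  [h₀.sig == true]
23. n7.lab = true  [A₀.env == false]
24. n7.wid = 8  [len(A₁.idx) + 6]
25. n1.idx = "rmwyz"  ["r" ++ S.lim]
26. n1.env = true  [true]
27. n0.lim = "rmwyzw"  [A.idx ++ "w"]
28. n0.cnt = "wm"  ["wm"]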